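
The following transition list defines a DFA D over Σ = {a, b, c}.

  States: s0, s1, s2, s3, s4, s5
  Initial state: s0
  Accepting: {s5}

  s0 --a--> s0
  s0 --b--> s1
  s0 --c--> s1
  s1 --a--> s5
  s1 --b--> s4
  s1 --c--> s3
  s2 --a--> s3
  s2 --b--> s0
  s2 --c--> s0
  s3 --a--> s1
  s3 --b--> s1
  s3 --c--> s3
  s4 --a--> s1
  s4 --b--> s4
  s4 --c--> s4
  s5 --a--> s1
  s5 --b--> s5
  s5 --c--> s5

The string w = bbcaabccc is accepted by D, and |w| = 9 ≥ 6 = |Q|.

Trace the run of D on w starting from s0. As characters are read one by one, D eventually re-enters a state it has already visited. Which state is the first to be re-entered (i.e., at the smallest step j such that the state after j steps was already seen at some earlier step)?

s4

State sequence: s0 -b-> s1 -b-> s4 -c-> s4 -a-> s1 -a-> s5 -b-> s5 -c-> s5 -c-> s5 -c-> s5
First repeat at step 3: s4 was already visited.

The earliest repeat is at step j = 3: D is in s4, which it already visited at step i = 2.
Pumping length from the standard proof: p = 6 (the number of states). The repeated state found above gives |xy| = j ≤ 6 and |y| = j − i ≥ 1.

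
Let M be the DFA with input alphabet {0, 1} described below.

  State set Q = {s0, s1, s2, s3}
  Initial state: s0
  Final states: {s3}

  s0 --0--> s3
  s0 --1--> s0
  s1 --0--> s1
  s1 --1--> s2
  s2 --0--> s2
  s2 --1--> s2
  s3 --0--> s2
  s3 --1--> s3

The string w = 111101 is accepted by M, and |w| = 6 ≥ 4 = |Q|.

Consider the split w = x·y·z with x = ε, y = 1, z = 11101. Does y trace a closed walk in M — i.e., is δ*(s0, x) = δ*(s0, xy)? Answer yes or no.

Run of M on the first 1 characters of w = 1:
  step 0: s0  (start)
  step 1: s0  (read 1: s0→s0)

After x (step 0): s0. After xy (step 1): s0.
They match, so y = 1 drives M around a cycle from s0 back to itself; pumping y any number of times keeps M in s0 before reading z, and xyⁱz ∈ L(M) for every i ≥ 0.

yes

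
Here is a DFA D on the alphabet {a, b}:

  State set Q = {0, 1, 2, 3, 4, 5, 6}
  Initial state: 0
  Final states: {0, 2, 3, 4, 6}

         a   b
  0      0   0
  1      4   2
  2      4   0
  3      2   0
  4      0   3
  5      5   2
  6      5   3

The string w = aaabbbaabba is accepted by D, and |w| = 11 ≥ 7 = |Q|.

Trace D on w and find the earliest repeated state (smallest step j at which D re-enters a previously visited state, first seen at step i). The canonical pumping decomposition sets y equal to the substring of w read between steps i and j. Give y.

State sequence: 0 -a-> 0 -a-> 0 -a-> 0 -b-> 0 -b-> 0 -b-> 0 -a-> 0 -a-> 0 -b-> 0 -b-> 0 -a-> 0
First repeat at step 1: 0 was already visited.

So i = 0, j = 1, giving x = w[0:0] = ε, y = w[0:1] = a, z = w[1:11] = aabbbaabba.
Check: |xy| = 1 ≤ 7 and |y| = 1 ≥ 1. Reading y takes D from 0 back to 0, so every xyⁱz is accepted.

a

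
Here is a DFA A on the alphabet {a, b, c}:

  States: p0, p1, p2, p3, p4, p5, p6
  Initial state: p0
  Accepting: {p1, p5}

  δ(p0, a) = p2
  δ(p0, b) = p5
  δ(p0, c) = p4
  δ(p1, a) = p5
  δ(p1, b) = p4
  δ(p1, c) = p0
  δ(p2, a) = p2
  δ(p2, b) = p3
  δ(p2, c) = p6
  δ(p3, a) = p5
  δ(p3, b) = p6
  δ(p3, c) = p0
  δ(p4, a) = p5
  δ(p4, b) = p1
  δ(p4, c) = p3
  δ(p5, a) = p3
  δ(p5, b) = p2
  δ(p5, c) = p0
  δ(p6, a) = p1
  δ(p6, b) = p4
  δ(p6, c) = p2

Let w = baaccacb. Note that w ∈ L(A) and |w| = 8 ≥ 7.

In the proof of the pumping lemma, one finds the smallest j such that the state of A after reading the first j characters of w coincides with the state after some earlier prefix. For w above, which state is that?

p5

State sequence: p0 -b-> p5 -a-> p3 -a-> p5 -c-> p0 -c-> p4 -a-> p5 -c-> p0 -b-> p5
First repeat at step 3: p5 was already visited.

The earliest repeat is at step j = 3: A is in p5, which it already visited at step i = 1.
Pumping length from the standard proof: p = 7 (the number of states). The repeated state found above gives |xy| = j ≤ 7 and |y| = j − i ≥ 1.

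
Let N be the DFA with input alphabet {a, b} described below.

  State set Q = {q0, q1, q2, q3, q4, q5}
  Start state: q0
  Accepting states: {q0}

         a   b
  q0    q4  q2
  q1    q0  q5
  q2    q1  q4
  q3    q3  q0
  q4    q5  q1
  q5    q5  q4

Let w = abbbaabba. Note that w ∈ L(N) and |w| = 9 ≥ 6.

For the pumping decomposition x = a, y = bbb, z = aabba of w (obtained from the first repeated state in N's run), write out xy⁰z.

aaabba

xy⁰z = xz = a·aabba = aaabba.
Reading y = bbb takes N from q4 back to q4, so after x the machine is still in q4, and z then leads to the accepting state q0. Hence aaabba ∈ L(N).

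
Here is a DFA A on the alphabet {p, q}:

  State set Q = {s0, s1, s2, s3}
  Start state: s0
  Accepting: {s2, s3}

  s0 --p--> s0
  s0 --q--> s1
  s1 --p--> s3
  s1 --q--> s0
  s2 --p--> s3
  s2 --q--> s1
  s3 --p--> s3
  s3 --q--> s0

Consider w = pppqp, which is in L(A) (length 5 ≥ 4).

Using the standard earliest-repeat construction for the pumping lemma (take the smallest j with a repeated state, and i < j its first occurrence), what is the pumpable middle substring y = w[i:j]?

State sequence: s0 -p-> s0 -p-> s0 -p-> s0 -q-> s1 -p-> s3
First repeat at step 1: s0 was already visited.

So i = 0, j = 1, giving x = w[0:0] = ε, y = w[0:1] = p, z = w[1:5] = ppqp.
Check: |xy| = 1 ≤ 4 and |y| = 1 ≥ 1. Reading y takes A from s0 back to s0, so every xyⁱz is accepted.
Since A has 4 states, any run of length ≥ 4 visits 4+1 states, so by pigeonhole some state repeats within the first 4 steps — that repeat gives the pumpable loop.

p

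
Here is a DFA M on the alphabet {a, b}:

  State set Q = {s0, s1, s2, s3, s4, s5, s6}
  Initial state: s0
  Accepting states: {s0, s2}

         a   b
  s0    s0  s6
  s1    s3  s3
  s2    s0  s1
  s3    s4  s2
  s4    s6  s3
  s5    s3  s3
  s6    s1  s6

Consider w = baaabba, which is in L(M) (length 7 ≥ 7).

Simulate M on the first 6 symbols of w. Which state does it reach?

s2

State sequence: s0 -b-> s6 -a-> s1 -a-> s3 -a-> s4 -b-> s3 -b-> s2

After reading 6 characters, M is in state s2.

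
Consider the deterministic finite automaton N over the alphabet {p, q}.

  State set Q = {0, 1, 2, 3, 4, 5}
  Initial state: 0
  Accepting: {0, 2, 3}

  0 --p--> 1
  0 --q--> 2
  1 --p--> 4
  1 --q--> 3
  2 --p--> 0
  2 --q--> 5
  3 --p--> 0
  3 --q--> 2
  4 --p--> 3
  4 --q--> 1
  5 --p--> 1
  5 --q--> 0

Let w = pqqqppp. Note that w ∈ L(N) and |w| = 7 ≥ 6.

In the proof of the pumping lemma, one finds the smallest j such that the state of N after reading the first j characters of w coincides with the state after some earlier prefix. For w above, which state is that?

1

Run of N on w = p q q q p p p:
  step 0: 0  (start)
  step 1: 1  (read p: 0→1)
  step 2: 3  (read q: 1→3)
  step 3: 2  (read q: 3→2)
  step 4: 5  (read q: 2→5)
  step 5: 1  (read p: 5→1)   ← first repeat (1 seen earlier)
  step 6: 4  (read p: 1→4)
  step 7: 3  (read p: 4→3)

The earliest repeat is at step j = 5: N is in 1, which it already visited at step i = 1.
With |Q| = 6, pigeonhole forces a state repeat no later than step 6; the substring read between the first and second visits to that state can be pumped.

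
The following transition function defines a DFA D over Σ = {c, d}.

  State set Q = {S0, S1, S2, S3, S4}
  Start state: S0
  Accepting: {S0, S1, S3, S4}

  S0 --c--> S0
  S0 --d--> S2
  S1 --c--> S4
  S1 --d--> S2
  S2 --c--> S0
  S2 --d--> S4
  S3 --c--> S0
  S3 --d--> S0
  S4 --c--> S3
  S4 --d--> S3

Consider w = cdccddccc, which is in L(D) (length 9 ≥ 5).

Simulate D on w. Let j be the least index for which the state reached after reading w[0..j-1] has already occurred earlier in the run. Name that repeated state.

Run of D on w = c d c c d d c c c:
  step 0: S0  (start)
  step 1: S0  (read c: S0→S0)   ← first repeat (S0 seen earlier)
  step 2: S2  (read d: S0→S2)
  step 3: S0  (read c: S2→S0)
  step 4: S0  (read c: S0→S0)
  step 5: S2  (read d: S0→S2)
  step 6: S4  (read d: S2→S4)
  step 7: S3  (read c: S4→S3)
  step 8: S0  (read c: S3→S0)
  step 9: S0  (read c: S0→S0)

The earliest repeat is at step j = 1: D is in S0, which it already visited at step i = 0.
With |Q| = 5, pigeonhole forces a state repeat no later than step 5; the substring read between the first and second visits to that state can be pumped.

S0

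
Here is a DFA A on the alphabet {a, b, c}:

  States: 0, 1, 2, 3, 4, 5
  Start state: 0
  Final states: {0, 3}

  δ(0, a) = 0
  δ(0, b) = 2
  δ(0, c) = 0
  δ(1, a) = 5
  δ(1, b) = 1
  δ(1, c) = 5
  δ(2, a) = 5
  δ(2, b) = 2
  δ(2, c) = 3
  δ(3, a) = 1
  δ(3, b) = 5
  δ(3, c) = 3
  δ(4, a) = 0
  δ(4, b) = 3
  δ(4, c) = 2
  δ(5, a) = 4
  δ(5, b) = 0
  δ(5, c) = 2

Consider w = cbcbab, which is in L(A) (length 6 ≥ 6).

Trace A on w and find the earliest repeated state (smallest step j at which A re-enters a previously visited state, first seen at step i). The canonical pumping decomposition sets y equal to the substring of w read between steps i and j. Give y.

Run of A on w = c b c b a b:
  step 0: 0  (start)
  step 1: 0  (read c: 0→0)   ← first repeat (0 seen earlier)
  step 2: 2  (read b: 0→2)
  step 3: 3  (read c: 2→3)
  step 4: 5  (read b: 3→5)
  step 5: 4  (read a: 5→4)
  step 6: 3  (read b: 4→3)

So i = 0, j = 1, giving x = w[0:0] = ε, y = w[0:1] = c, z = w[1:6] = bcbab.
Check: |xy| = 1 ≤ 6 and |y| = 1 ≥ 1. Reading y takes A from 0 back to 0, so every xyⁱz is accepted.
Pumping length from the standard proof: p = 6 (the number of states). The repeated state found above gives |xy| = j ≤ 6 and |y| = j − i ≥ 1.

c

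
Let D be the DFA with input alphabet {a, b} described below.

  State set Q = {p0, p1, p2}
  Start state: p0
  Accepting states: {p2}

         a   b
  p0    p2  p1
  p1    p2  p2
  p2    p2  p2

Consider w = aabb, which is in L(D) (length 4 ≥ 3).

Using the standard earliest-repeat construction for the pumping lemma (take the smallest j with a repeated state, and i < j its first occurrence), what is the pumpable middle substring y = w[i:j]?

Run of D on w = a a b b:
  step 0: p0  (start)
  step 1: p2  (read a: p0→p2)
  step 2: p2  (read a: p2→p2)   ← first repeat (p2 seen earlier)
  step 3: p2  (read b: p2→p2)
  step 4: p2  (read b: p2→p2)

So i = 1, j = 2, giving x = w[0:1] = a, y = w[1:2] = a, z = w[2:4] = bb.
Check: |xy| = 2 ≤ 3 and |y| = 1 ≥ 1. Reading y takes D from p2 back to p2, so every xyⁱz is accepted.
With |Q| = 3, pigeonhole forces a state repeat no later than step 3; the substring read between the first and second visits to that state can be pumped.

a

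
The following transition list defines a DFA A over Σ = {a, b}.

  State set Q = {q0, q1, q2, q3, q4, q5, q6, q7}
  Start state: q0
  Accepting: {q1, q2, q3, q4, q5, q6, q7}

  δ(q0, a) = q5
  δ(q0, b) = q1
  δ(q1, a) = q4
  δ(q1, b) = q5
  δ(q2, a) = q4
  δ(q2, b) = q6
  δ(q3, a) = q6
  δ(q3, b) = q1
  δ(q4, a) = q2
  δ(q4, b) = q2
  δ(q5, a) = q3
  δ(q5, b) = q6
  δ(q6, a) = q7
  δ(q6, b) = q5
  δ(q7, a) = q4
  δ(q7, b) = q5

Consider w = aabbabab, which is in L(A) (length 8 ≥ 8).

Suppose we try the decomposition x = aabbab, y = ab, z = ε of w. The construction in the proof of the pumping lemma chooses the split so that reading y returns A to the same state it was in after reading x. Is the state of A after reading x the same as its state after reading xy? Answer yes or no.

no

Run of A on the first 8 characters of w = a a b b a b a b:
  step 0: q0  (start)
  step 1: q5  (read a: q0→q5)
  step 2: q3  (read a: q5→q3)
  step 3: q1  (read b: q3→q1)
  step 4: q5  (read b: q1→q5)
  step 5: q3  (read a: q5→q3)
  step 6: q1  (read b: q3→q1)
  step 7: q4  (read a: q1→q4)
  step 8: q2  (read b: q4→q2)

After x (step 6): q1. After xy (step 8): q2.
They differ (q1 ≠ q2), so y is not a cycle from the state after x; this split is not the one the pumping-lemma construction produces, and pumping y need not keep the string in L(A).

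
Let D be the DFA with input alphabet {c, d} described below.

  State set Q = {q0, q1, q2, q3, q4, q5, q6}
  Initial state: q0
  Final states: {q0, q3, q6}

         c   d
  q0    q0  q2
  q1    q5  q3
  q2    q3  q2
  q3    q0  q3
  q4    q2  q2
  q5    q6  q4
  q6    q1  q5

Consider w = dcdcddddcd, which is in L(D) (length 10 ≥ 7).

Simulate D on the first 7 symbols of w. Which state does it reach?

State sequence: q0 -d-> q2 -c-> q3 -d-> q3 -c-> q0 -d-> q2 -d-> q2 -d-> q2

After reading 7 characters, D is in state q2.

q2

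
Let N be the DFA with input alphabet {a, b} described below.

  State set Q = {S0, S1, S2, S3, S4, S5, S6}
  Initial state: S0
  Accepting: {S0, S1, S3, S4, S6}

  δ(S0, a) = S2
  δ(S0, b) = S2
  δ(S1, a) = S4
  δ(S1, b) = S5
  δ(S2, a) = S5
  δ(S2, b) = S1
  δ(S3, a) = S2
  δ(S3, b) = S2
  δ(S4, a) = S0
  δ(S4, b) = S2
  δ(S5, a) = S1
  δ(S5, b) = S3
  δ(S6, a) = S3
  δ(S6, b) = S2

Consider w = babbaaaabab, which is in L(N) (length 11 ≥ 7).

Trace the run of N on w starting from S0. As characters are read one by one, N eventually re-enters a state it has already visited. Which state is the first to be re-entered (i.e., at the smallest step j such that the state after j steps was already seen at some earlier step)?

S2

State sequence: S0 -b-> S2 -a-> S5 -b-> S3 -b-> S2 -a-> S5 -a-> S1 -a-> S4 -a-> S0 -b-> S2 -a-> S5 -b-> S3
First repeat at step 4: S2 was already visited.

The earliest repeat is at step j = 4: N is in S2, which it already visited at step i = 1.
Since N has 7 states, any run of length ≥ 7 visits 7+1 states, so by pigeonhole some state repeats within the first 7 steps — that repeat gives the pumpable loop.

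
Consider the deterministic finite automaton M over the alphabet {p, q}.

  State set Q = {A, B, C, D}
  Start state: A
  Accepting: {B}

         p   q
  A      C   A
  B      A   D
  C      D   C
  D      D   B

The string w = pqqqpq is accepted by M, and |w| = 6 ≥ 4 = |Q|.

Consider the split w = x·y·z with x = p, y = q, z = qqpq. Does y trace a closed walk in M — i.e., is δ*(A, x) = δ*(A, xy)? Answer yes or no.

State sequence: A -p-> C -q-> C

After x (step 1): C. After xy (step 2): C.
They match, so y = q drives M around a cycle from C back to itself; pumping y any number of times keeps M in C before reading z, and xyⁱz ∈ L(M) for every i ≥ 0.

yes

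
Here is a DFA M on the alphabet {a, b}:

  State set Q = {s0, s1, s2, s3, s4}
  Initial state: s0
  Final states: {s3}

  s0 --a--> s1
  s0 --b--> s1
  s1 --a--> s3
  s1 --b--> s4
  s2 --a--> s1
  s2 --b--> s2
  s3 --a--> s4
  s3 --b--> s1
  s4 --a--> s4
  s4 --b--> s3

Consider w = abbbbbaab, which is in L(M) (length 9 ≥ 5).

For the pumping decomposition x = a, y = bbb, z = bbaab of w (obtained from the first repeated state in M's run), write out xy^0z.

xy⁰z = xz = a·bbaab = abbaab.
Reading y = bbb takes M from s1 back to s1, so after x the machine is still in s1, and z then leads to the accepting state s3. Hence abbaab ∈ L(M).

abbaab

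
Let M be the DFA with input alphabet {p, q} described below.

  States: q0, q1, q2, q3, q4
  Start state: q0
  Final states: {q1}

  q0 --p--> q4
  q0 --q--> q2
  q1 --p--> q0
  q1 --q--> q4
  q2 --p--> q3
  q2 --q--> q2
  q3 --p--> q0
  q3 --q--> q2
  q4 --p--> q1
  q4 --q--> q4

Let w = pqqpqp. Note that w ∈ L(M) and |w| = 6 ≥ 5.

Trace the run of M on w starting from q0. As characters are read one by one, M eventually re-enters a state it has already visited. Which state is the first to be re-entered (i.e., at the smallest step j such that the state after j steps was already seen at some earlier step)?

State sequence: q0 -p-> q4 -q-> q4 -q-> q4 -p-> q1 -q-> q4 -p-> q1
First repeat at step 2: q4 was already visited.

The earliest repeat is at step j = 2: M is in q4, which it already visited at step i = 1.

q4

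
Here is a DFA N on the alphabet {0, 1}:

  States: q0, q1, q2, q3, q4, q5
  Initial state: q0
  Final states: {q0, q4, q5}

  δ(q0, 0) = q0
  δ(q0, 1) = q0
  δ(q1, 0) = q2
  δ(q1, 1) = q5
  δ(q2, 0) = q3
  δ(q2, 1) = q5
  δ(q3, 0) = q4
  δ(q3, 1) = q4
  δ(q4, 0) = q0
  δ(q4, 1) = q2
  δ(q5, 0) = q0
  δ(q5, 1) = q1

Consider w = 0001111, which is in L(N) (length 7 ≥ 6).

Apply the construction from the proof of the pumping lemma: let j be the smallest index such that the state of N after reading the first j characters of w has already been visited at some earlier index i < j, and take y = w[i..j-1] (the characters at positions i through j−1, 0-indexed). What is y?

Run of N on w = 0 0 0 1 1 1 1:
  step 0: q0  (start)
  step 1: q0  (read 0: q0→q0)   ← first repeat (q0 seen earlier)
  step 2: q0  (read 0: q0→q0)
  step 3: q0  (read 0: q0→q0)
  step 4: q0  (read 1: q0→q0)
  step 5: q0  (read 1: q0→q0)
  step 6: q0  (read 1: q0→q0)
  step 7: q0  (read 1: q0→q0)

So i = 0, j = 1, giving x = w[0:0] = ε, y = w[0:1] = 0, z = w[1:7] = 001111.
Check: |xy| = 1 ≤ 6 and |y| = 1 ≥ 1. Reading y takes N from q0 back to q0, so every xyⁱz is accepted.

0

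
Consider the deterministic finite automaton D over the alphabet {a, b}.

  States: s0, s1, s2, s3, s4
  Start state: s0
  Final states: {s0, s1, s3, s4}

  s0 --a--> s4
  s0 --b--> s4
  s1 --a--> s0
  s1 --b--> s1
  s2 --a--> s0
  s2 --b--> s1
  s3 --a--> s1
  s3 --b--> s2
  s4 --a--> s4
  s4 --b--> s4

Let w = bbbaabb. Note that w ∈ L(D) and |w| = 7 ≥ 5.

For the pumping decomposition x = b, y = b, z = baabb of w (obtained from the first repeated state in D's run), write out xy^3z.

bbbbbaabb

xy^3z = b·b·b·b·baabb = bbbbbaabb.
Reading y = b takes D from s4 back to s4, so after x·y·y·y the machine is still in s4, and z then leads to the accepting state s4. Hence bbbbbaabb ∈ L(D).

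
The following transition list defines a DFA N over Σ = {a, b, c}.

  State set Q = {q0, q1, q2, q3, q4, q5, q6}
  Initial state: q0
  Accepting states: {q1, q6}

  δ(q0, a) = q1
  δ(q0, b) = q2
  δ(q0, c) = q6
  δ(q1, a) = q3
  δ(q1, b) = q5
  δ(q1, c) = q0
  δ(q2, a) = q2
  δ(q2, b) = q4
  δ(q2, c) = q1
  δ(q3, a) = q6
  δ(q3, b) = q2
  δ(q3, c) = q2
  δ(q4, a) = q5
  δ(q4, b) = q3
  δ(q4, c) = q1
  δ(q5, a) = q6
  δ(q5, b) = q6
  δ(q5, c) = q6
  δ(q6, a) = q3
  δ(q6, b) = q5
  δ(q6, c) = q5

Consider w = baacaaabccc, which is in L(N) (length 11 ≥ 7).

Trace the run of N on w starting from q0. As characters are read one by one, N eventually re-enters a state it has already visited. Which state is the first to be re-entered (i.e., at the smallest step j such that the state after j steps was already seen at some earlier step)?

Run of N on w = b a a c a a a b c c c:
  step 0: q0  (start)
  step 1: q2  (read b: q0→q2)
  step 2: q2  (read a: q2→q2)   ← first repeat (q2 seen earlier)
  step 3: q2  (read a: q2→q2)
  step 4: q1  (read c: q2→q1)
  step 5: q3  (read a: q1→q3)
  step 6: q6  (read a: q3→q6)
  step 7: q3  (read a: q6→q3)
  step 8: q2  (read b: q3→q2)
  step 9: q1  (read c: q2→q1)
  step 10: q0  (read c: q1→q0)
  step 11: q6  (read c: q0→q6)

The earliest repeat is at step j = 2: N is in q2, which it already visited at step i = 1.

q2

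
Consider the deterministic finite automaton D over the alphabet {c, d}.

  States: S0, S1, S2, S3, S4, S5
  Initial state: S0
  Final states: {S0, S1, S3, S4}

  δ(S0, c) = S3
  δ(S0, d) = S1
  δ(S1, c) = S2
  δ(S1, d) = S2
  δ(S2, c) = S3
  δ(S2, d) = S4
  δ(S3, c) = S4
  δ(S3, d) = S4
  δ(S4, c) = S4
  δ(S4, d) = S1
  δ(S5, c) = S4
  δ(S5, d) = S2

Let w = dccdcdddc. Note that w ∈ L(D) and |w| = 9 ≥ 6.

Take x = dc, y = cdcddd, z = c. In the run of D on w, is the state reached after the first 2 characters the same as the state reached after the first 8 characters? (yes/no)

Run of D on the first 8 characters of w = d c c d c d d d:
  step 0: S0  (start)
  step 1: S1  (read d: S0→S1)
  step 2: S2  (read c: S1→S2)
  step 3: S3  (read c: S2→S3)
  step 4: S4  (read d: S3→S4)
  step 5: S4  (read c: S4→S4)
  step 6: S1  (read d: S4→S1)
  step 7: S2  (read d: S1→S2)
  step 8: S4  (read d: S2→S4)

After x (step 2): S2. After xy (step 8): S4.
They differ (S2 ≠ S4), so y is not a cycle from the state after x; this split is not the one the pumping-lemma construction produces, and pumping y need not keep the string in L(D).

no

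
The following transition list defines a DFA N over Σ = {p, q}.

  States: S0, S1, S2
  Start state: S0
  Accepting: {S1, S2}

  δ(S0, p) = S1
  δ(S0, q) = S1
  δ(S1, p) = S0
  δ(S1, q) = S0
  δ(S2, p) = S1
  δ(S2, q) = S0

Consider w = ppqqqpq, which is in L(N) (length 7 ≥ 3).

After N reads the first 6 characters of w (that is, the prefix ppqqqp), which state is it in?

Run of N on the first 6 characters of w = p p q q q p:
  step 0: S0  (start)
  step 1: S1  (read p: S0→S1)
  step 2: S0  (read p: S1→S0)
  step 3: S1  (read q: S0→S1)
  step 4: S0  (read q: S1→S0)
  step 5: S1  (read q: S0→S1)
  step 6: S0  (read p: S1→S0)

After reading 6 characters, N is in state S0.

S0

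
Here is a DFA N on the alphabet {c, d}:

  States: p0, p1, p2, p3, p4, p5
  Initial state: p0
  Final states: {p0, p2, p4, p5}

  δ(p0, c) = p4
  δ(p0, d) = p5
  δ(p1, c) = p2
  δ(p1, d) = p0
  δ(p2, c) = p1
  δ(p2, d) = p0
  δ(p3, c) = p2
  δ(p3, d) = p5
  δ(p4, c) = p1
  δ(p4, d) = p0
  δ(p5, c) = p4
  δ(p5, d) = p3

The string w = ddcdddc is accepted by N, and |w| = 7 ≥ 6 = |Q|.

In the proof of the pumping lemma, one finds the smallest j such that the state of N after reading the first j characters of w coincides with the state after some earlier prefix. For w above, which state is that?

p0

State sequence: p0 -d-> p5 -d-> p3 -c-> p2 -d-> p0 -d-> p5 -d-> p3 -c-> p2
First repeat at step 4: p0 was already visited.

The earliest repeat is at step j = 4: N is in p0, which it already visited at step i = 0.
The DFA has 6 states, so the proof of the pumping lemma guarantees a repeated state among the first 6+1 visited; the segment between the two visits is the pumpable y.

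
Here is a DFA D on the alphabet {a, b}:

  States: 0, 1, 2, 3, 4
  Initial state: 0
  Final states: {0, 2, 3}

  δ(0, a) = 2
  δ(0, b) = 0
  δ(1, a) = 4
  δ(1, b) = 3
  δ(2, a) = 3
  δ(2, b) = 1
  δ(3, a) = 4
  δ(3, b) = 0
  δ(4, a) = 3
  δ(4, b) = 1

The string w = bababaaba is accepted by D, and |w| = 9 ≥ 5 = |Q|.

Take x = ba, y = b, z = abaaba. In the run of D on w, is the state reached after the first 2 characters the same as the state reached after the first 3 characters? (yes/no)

no

Run of D on the first 3 characters of w = b a b:
  step 0: 0  (start)
  step 1: 0  (read b: 0→0)
  step 2: 2  (read a: 0→2)
  step 3: 1  (read b: 2→1)

After x (step 2): 2. After xy (step 3): 1.
They differ (2 ≠ 1), so y is not a cycle from the state after x; this split is not the one the pumping-lemma construction produces, and pumping y need not keep the string in L(D).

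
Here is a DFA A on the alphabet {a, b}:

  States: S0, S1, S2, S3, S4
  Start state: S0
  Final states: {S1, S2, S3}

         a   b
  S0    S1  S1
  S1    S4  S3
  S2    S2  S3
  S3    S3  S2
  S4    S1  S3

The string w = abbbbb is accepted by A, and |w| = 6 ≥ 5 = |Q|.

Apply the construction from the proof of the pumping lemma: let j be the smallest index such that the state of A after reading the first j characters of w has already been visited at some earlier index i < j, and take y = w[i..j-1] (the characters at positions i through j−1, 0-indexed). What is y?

bb

Run of A on w = a b b b b b:
  step 0: S0  (start)
  step 1: S1  (read a: S0→S1)
  step 2: S3  (read b: S1→S3)
  step 3: S2  (read b: S3→S2)
  step 4: S3  (read b: S2→S3)   ← first repeat (S3 seen earlier)
  step 5: S2  (read b: S3→S2)
  step 6: S3  (read b: S2→S3)

So i = 2, j = 4, giving x = w[0:2] = ab, y = w[2:4] = bb, z = w[4:6] = bb.
Check: |xy| = 4 ≤ 5 and |y| = 2 ≥ 1. Reading y takes A from S3 back to S3, so every xyⁱz is accepted.
The DFA has 5 states, so the proof of the pumping lemma guarantees a repeated state among the first 5+1 visited; the segment between the two visits is the pumpable y.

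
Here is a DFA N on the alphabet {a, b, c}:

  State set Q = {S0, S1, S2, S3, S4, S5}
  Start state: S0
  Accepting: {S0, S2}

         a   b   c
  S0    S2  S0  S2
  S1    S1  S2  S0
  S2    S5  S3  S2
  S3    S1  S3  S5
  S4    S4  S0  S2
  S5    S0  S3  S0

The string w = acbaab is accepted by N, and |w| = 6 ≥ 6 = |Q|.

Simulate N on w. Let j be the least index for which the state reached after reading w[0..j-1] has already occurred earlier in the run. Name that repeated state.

Run of N on w = a c b a a b:
  step 0: S0  (start)
  step 1: S2  (read a: S0→S2)
  step 2: S2  (read c: S2→S2)   ← first repeat (S2 seen earlier)
  step 3: S3  (read b: S2→S3)
  step 4: S1  (read a: S3→S1)
  step 5: S1  (read a: S1→S1)
  step 6: S2  (read b: S1→S2)

The earliest repeat is at step j = 2: N is in S2, which it already visited at step i = 1.
The DFA has 6 states, so the proof of the pumping lemma guarantees a repeated state among the first 6+1 visited; the segment between the two visits is the pumpable y.

S2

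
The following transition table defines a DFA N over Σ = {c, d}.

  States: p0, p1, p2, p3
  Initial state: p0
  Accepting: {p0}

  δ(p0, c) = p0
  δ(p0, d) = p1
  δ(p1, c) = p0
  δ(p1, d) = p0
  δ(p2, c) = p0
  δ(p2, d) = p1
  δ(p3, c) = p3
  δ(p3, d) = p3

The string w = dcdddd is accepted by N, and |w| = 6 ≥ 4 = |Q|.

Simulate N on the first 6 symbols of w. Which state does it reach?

p0

State sequence: p0 -d-> p1 -c-> p0 -d-> p1 -d-> p0 -d-> p1 -d-> p0

After reading 6 characters, N is in state p0.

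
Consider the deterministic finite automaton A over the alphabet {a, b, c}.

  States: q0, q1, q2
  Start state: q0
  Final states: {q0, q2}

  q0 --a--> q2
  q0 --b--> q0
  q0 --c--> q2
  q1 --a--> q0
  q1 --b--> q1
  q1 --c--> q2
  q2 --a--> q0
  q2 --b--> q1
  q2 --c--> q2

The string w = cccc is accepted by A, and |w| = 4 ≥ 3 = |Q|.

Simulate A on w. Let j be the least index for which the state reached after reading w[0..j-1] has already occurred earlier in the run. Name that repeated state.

State sequence: q0 -c-> q2 -c-> q2 -c-> q2 -c-> q2
First repeat at step 2: q2 was already visited.

The earliest repeat is at step j = 2: A is in q2, which it already visited at step i = 1.
Pumping length from the standard proof: p = 3 (the number of states). The repeated state found above gives |xy| = j ≤ 3 and |y| = j − i ≥ 1.

q2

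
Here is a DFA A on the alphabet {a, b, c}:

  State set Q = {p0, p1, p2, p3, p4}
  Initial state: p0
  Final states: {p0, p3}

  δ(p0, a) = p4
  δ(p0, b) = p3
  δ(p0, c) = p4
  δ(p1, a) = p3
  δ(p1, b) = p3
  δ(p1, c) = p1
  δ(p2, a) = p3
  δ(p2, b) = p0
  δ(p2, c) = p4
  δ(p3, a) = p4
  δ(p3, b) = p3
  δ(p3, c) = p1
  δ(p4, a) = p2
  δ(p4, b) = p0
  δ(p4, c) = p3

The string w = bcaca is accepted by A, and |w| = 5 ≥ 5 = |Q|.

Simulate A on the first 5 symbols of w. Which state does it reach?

Run of A on the first 5 characters of w = b c a c a:
  step 0: p0  (start)
  step 1: p3  (read b: p0→p3)
  step 2: p1  (read c: p3→p1)
  step 3: p3  (read a: p1→p3)
  step 4: p1  (read c: p3→p1)
  step 5: p3  (read a: p1→p3)

After reading 5 characters, A is in state p3.

p3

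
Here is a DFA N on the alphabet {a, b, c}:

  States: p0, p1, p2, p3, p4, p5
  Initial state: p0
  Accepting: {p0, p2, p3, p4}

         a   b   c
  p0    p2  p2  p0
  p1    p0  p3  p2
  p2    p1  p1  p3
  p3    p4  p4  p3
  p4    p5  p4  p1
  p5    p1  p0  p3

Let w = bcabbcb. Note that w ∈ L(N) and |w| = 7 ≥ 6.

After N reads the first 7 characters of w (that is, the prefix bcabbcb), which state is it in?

p3

State sequence: p0 -b-> p2 -c-> p3 -a-> p4 -b-> p4 -b-> p4 -c-> p1 -b-> p3

After reading 7 characters, N is in state p3.
(This kind of state-tracing is the core of the pumping-lemma construction: with 6 states, pigeonhole forces a repeat within the first 6 steps.)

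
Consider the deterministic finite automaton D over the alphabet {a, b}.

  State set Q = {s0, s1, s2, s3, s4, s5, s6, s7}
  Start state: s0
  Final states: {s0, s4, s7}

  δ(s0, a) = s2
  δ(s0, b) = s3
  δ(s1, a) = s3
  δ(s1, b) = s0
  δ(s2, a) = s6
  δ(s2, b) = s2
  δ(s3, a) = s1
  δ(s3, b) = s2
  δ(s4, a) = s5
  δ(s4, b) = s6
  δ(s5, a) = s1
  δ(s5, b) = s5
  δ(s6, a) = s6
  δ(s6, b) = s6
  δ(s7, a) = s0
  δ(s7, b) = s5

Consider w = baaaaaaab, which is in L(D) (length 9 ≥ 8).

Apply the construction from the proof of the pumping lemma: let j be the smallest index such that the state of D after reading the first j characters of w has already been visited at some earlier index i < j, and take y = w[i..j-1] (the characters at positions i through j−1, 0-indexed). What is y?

State sequence: s0 -b-> s3 -a-> s1 -a-> s3 -a-> s1 -a-> s3 -a-> s1 -a-> s3 -a-> s1 -b-> s0
First repeat at step 3: s3 was already visited.

So i = 1, j = 3, giving x = w[0:1] = b, y = w[1:3] = aa, z = w[3:9] = aaaaab.
Check: |xy| = 3 ≤ 8 and |y| = 2 ≥ 1. Reading y takes D from s3 back to s3, so every xyⁱz is accepted.
The DFA has 8 states, so the proof of the pumping lemma guarantees a repeated state among the first 8+1 visited; the segment between the two visits is the pumpable y.

aa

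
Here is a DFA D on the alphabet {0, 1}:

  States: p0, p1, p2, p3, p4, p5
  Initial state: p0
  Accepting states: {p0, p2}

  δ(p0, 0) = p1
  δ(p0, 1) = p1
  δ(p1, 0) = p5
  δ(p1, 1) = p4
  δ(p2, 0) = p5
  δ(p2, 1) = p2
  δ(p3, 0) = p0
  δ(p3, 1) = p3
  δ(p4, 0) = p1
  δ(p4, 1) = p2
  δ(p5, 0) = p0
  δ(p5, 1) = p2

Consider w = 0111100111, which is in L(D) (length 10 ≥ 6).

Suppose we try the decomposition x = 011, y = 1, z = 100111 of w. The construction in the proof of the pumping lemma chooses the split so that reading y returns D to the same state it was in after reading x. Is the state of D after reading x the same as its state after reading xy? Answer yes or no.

Run of D on the first 4 characters of w = 0 1 1 1:
  step 0: p0  (start)
  step 1: p1  (read 0: p0→p1)
  step 2: p4  (read 1: p1→p4)
  step 3: p2  (read 1: p4→p2)
  step 4: p2  (read 1: p2→p2)

After x (step 3): p2. After xy (step 4): p2.
They match, so y = 1 drives D around a cycle from p2 back to itself; pumping y any number of times keeps D in p2 before reading z, and xyⁱz ∈ L(D) for every i ≥ 0.

yes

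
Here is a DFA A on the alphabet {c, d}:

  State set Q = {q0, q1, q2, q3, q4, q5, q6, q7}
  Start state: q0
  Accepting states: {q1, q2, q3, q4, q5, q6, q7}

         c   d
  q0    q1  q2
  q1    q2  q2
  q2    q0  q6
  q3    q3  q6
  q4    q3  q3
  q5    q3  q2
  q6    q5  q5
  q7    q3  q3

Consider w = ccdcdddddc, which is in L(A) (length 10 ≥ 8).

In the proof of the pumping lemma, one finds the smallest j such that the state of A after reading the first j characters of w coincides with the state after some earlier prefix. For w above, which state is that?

q2

Run of A on w = c c d c d d d d d c:
  step 0: q0  (start)
  step 1: q1  (read c: q0→q1)
  step 2: q2  (read c: q1→q2)
  step 3: q6  (read d: q2→q6)
  step 4: q5  (read c: q6→q5)
  step 5: q2  (read d: q5→q2)   ← first repeat (q2 seen earlier)
  step 6: q6  (read d: q2→q6)
  step 7: q5  (read d: q6→q5)
  step 8: q2  (read d: q5→q2)
  step 9: q6  (read d: q2→q6)
  step 10: q5  (read c: q6→q5)

The earliest repeat is at step j = 5: A is in q2, which it already visited at step i = 2.
Pumping length from the standard proof: p = 8 (the number of states). The repeated state found above gives |xy| = j ≤ 8 and |y| = j − i ≥ 1.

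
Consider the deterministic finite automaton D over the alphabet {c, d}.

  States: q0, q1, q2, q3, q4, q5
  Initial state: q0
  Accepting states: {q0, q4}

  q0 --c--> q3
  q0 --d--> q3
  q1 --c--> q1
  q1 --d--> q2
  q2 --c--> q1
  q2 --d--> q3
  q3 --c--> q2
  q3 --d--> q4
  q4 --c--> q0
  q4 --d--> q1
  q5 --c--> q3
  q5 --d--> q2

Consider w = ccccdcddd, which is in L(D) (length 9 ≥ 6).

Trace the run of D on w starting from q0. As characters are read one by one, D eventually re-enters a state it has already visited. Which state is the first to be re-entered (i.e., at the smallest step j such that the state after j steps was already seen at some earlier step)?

Run of D on w = c c c c d c d d d:
  step 0: q0  (start)
  step 1: q3  (read c: q0→q3)
  step 2: q2  (read c: q3→q2)
  step 3: q1  (read c: q2→q1)
  step 4: q1  (read c: q1→q1)   ← first repeat (q1 seen earlier)
  step 5: q2  (read d: q1→q2)
  step 6: q1  (read c: q2→q1)
  step 7: q2  (read d: q1→q2)
  step 8: q3  (read d: q2→q3)
  step 9: q4  (read d: q3→q4)

The earliest repeat is at step j = 4: D is in q1, which it already visited at step i = 3.

q1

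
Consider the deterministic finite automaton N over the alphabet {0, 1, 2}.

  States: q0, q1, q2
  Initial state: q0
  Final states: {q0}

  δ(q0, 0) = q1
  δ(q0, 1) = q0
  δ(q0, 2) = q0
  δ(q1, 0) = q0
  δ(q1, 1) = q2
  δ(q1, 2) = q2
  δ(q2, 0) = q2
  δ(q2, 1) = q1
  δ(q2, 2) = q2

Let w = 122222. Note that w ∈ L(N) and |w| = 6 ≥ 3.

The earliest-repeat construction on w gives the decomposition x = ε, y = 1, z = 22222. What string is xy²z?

1122222

xy^2z = ε·1·1·22222 = 1122222.
Reading y = 1 takes N from q0 back to q0, so after x·y·y the machine is still in q0, and z then leads to the accepting state q0. Hence 1122222 ∈ L(N).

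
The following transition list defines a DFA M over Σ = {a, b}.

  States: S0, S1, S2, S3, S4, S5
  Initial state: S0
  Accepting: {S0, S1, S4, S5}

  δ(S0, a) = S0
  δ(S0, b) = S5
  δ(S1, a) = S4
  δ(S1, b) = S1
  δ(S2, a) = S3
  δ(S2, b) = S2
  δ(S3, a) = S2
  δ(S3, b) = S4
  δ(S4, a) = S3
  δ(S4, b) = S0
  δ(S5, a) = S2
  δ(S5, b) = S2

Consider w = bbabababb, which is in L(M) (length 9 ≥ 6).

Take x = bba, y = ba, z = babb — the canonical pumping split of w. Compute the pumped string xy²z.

bbababababb

xy^2z = bba·ba·ba·babb = bbababababb.
Reading y = ba takes M from S3 back to S3, so after x·y·y the machine is still in S3, and z then leads to the accepting state S0. Hence bbababababb ∈ L(M).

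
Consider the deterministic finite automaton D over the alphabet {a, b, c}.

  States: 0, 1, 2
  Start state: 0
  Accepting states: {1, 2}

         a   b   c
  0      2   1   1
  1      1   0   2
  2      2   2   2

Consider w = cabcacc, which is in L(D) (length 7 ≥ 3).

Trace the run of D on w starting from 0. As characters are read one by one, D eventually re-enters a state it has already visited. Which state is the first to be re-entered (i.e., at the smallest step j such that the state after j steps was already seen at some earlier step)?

State sequence: 0 -c-> 1 -a-> 1 -b-> 0 -c-> 1 -a-> 1 -c-> 2 -c-> 2
First repeat at step 2: 1 was already visited.

The earliest repeat is at step j = 2: D is in 1, which it already visited at step i = 1.

1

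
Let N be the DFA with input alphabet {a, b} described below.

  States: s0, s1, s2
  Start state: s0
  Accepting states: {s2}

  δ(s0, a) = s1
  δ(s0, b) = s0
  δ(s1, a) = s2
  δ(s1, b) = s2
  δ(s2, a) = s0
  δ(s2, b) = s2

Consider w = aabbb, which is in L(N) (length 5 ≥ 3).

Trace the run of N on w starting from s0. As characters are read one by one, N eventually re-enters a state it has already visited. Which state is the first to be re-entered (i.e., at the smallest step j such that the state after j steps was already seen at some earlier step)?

s2

State sequence: s0 -a-> s1 -a-> s2 -b-> s2 -b-> s2 -b-> s2
First repeat at step 3: s2 was already visited.

The earliest repeat is at step j = 3: N is in s2, which it already visited at step i = 2.
Pumping length from the standard proof: p = 3 (the number of states). The repeated state found above gives |xy| = j ≤ 3 and |y| = j − i ≥ 1.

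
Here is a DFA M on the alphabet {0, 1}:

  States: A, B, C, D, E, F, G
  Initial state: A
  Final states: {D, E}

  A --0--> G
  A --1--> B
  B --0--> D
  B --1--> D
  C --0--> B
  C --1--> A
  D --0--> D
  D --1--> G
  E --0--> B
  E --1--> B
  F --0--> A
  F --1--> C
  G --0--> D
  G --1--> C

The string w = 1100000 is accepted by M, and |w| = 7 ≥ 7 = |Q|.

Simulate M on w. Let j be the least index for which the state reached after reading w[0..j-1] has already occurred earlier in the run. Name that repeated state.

State sequence: A -1-> B -1-> D -0-> D -0-> D -0-> D -0-> D -0-> D
First repeat at step 3: D was already visited.

The earliest repeat is at step j = 3: M is in D, which it already visited at step i = 2.
Pumping length from the standard proof: p = 7 (the number of states). The repeated state found above gives |xy| = j ≤ 7 and |y| = j − i ≥ 1.

D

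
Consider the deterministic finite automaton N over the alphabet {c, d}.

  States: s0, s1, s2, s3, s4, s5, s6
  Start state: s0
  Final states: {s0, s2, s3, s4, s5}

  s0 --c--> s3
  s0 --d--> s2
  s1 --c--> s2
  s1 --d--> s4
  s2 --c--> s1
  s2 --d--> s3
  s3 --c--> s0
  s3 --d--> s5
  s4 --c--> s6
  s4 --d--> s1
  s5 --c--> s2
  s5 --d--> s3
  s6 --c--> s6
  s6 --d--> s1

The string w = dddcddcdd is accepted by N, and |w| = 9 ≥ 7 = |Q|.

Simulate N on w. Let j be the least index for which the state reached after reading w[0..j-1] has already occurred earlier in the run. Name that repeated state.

s2

Run of N on w = d d d c d d c d d:
  step 0: s0  (start)
  step 1: s2  (read d: s0→s2)
  step 2: s3  (read d: s2→s3)
  step 3: s5  (read d: s3→s5)
  step 4: s2  (read c: s5→s2)   ← first repeat (s2 seen earlier)
  step 5: s3  (read d: s2→s3)
  step 6: s5  (read d: s3→s5)
  step 7: s2  (read c: s5→s2)
  step 8: s3  (read d: s2→s3)
  step 9: s5  (read d: s3→s5)

The earliest repeat is at step j = 4: N is in s2, which it already visited at step i = 1.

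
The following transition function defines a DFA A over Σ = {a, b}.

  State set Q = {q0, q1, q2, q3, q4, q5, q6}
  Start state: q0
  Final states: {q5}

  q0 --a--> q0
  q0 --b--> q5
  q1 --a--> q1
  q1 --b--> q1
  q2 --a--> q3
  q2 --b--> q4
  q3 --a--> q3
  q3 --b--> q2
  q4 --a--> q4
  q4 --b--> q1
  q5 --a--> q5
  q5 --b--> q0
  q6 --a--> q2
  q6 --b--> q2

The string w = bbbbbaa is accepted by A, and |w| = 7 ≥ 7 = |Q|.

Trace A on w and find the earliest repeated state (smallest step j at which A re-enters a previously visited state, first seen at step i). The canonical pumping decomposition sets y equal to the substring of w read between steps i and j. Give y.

State sequence: q0 -b-> q5 -b-> q0 -b-> q5 -b-> q0 -b-> q5 -a-> q5 -a-> q5
First repeat at step 2: q0 was already visited.

So i = 0, j = 2, giving x = w[0:0] = ε, y = w[0:2] = bb, z = w[2:7] = bbbaa.
Check: |xy| = 2 ≤ 7 and |y| = 2 ≥ 1. Reading y takes A from q0 back to q0, so every xyⁱz is accepted.
Pumping length from the standard proof: p = 7 (the number of states). The repeated state found above gives |xy| = j ≤ 7 and |y| = j − i ≥ 1.

bb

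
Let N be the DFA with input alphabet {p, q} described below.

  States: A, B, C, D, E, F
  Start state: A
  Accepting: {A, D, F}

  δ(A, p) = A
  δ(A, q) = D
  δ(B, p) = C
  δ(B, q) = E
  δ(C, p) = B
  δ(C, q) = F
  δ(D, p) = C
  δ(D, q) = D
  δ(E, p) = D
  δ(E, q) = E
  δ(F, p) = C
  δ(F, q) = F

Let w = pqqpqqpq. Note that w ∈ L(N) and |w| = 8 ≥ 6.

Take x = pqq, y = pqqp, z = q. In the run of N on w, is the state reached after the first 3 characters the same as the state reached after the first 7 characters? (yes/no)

Run of N on the first 7 characters of w = p q q p q q p:
  step 0: A  (start)
  step 1: A  (read p: A→A)
  step 2: D  (read q: A→D)
  step 3: D  (read q: D→D)
  step 4: C  (read p: D→C)
  step 5: F  (read q: C→F)
  step 6: F  (read q: F→F)
  step 7: C  (read p: F→C)

After x (step 3): D. After xy (step 7): C.
They differ (D ≠ C), so y is not a cycle from the state after x; this split is not the one the pumping-lemma construction produces, and pumping y need not keep the string in L(N).

no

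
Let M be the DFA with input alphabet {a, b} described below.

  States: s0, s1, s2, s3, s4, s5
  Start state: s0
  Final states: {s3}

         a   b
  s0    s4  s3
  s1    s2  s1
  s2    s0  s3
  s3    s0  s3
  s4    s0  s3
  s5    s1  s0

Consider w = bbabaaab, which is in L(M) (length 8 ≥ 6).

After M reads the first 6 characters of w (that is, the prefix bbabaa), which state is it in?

State sequence: s0 -b-> s3 -b-> s3 -a-> s0 -b-> s3 -a-> s0 -a-> s4

After reading 6 characters, M is in state s4.

s4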